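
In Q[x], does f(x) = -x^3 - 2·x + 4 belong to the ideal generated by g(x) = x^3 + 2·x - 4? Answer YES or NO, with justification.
In Q[x] the ideal (g) consists of all multiples of g, so f ∈ (g) iff g | f, i.e. iff the remainder of f on division by g is 0. Divide f by g (g is monic, so eliminate the leading term of the running remainder at each step):
  leading term -x^3: subtract (-1)·g(x) = -x^3 - 2·x + 4, leaving 0
The remainder is 0, so f(x) = g(x) · h(x) with h(x) = -1. Hence g | f, i.e. f ∈ (g).

Final answer: YES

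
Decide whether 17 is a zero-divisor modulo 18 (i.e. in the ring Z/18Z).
gcd(17, 18) = 1, so 17 is a unit in Z/18Z (it has a multiplicative inverse). A unit cannot be a zero-divisor: if 17·b ≡ 0 then multiplying both sides by 17^(−1) gives b ≡ 0. So 17 is not a zero-divisor.

Final answer: NO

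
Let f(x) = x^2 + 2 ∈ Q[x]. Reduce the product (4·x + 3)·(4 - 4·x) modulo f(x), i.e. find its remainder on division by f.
a · b ≡ 4·x + 44 (mod f(x))

First multiply in Q[x] without reducing: a · b = -16·x^2 + 4·x + 12. Now divide by f(x) = x^2 + 2, eliminating the leading term at each step:
  leading term -16·x^2: subtract (-16)·f(x) = -16·x^2 - 32, leaving 4·x + 44
The degree is now < 2, so this is the remainder. Hence a · b ≡ 4·x + 44 in Q[x]/(f).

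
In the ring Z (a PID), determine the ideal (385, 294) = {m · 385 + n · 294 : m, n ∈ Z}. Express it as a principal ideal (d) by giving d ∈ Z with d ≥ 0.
(385, 294) = (7); d = 7

In the PID Z, (a, b) is generated by gcd(a, b). Compute gcd(385, 294) with the extended Euclidean algorithm, tracking rows (r, s, t) with s·385 + t·294 = r:
  row A: (385, 1, 0)   [1·385 + 0·294 = 385]
  row B: (294, 0, 1)   [0·385 + 1·294 = 294]
  385 = 1·294 + 91   → row C = row A − 1·row B = (91, 1, −1)   [check: 1·385 − 1·294 = 91]
  294 = 3·91 + 21   → row D = row B − 3·row C = (21, −3, 4)   [check: −3·385 + 4·294 = 21]
  91 = 4·21 + 7   → row E = row C − 4·row D = (7, 13, −17)   [check: 13·385 − 17·294 = 7]
  21 = 3·7 + 0   → remainder 0, stop. gcd = 7 (last nonzero row E).
So gcd(385, 294) = 7, with Bézout identity 13·385 − 17·294 = 7. Containment (⊇): the Bézout identity exhibits 7 as an element of (385, 294), giving (7) ⊆ (385, 294). Containment (⊆): since 7 | 385 and 7 | 294 (385 = 7·55, 294 = 7·42), every Z-linear combination of 385 and 294 is divisible by 7, so (385, 294) ⊆ (7). Therefore (385, 294) = (7), d = 7.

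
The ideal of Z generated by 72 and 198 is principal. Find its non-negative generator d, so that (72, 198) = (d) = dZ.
In the PID Z, (a, b) is generated by gcd(a, b). Compute gcd(198, 72) with the extended Euclidean algorithm, tracking rows (r, s, t) with s·198 + t·72 = r:
  row A: (198, 1, 0)   [1·198 + 0·72 = 198]
  row B: (72, 0, 1)   [0·198 + 1·72 = 72]
  198 = 2·72 + 54   → row C = row A − 2·row B = (54, 1, −2)   [check: 1·198 − 2·72 = 54]
  72 = 1·54 + 18   → row D = row B − 1·row C = (18, −1, 3)   [check: −1·198 + 3·72 = 18]
  54 = 3·18 + 0   → remainder 0, stop. gcd = 18 (last nonzero row D).
So gcd(72, 198) = 18, with Bézout identity −1·198 + 3·72 = 18. Containment (⊇): the Bézout identity exhibits 18 as an element of (72, 198), giving (18) ⊆ (72, 198). Containment (⊆): since 18 | 72 and 18 | 198 (72 = 18·4, 198 = 18·11), every Z-linear combination of 72 and 198 is divisible by 18, so (72, 198) ⊆ (18). Therefore (72, 198) = (18), d = 18.

Final answer: (72, 198) = (18); d = 18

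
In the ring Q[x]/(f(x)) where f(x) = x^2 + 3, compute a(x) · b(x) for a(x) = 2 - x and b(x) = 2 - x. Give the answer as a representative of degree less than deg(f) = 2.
a · b ≡ 1 - 4·x (mod f(x))

First multiply in Q[x] without reducing: a · b = x^2 - 4·x + 4. Now divide by f(x) = x^2 + 3, eliminating the leading term at each step:
  leading term x^2: subtract (1)·f(x) = x^2 + 3, leaving 1 - 4·x
The degree is now < 2, so this is the remainder. Hence a · b ≡ 1 - 4·x in Q[x]/(f).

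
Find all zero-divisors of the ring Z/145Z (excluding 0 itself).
nonzero zero-divisors of Z/145Z = {5, 10, 15, 20, 25, 29, 30, 35, 40, 45, 50, 55, 58, 60, 65, 70, 75, 80, 85, 87, 90, 95, 100, 105, 110, 115, 116, 120, 125, 130, 135, 140}

An element a ∈ Z/145Z (with a ≠ 0) is a zero-divisor iff gcd(a, 145) > 1 (because a is a unit precisely when gcd(a, n) = 1, and in Z/nZ every nonzero, non-unit element is a zero-divisor). Scan a = 1, ..., 144 and keep those with gcd(a, 145) > 1:
  gcd(5, 145) = 5, gcd(10, 145) = 5, gcd(15, 145) = 5, gcd(20, 145) = 5, gcd(25, 145) = 5, gcd(29, 145) = 29, gcd(30, 145) = 5, gcd(35, 145) = 5, gcd(40, 145) = 5, gcd(45, 145) = 5, gcd(50, 145) = 5, gcd(55, 145) = 5, gcd(58, 145) = 29, gcd(60, 145) = 5, gcd(65, 145) = 5, gcd(70, 145) = 5, gcd(75, 145) = 5, gcd(80, 145) = 5, gcd(85, 145) = 5, gcd(87, 145) = 29, gcd(90, 145) = 5, gcd(95, 145) = 5, gcd(100, 145) = 5, gcd(105, 145) = 5, gcd(110, 145) = 5, gcd(115, 145) = 5, gcd(116, 145) = 29, gcd(120, 145) = 5, gcd(125, 145) = 5, gcd(130, 145) = 5, gcd(135, 145) = 5, gcd(140, 145) = 5.
All other a ∈ {1, ..., 144} have gcd(a, 145) = 1 and are units. So the nonzero zero-divisors are exactly the 32 values of a appearing in this scan.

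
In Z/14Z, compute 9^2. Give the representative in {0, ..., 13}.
Use repeated squaring. Binary(2) = 10. Walk through the bits of the exponent 2 left-to-right: at each bit after the leading one, square the running value, then multiply by 9 if the bit is 1 (always reducing mod 14):
  bit 1 = 1 (leading): start with 9.
  bit 2 = 0: square 9^2 = 81 ≡ 11 (mod 14).
Final value: 9^2 ≡ 11 (mod 14).

Final answer: 11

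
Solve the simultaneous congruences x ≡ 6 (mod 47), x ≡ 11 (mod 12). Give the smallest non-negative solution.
x ≡ 335 (mod 564); the representative in [0, 564) is 335

The moduli 47, 12 are pairwise coprime, so by the CRT there is a unique solution mod 47·12 = 564.
Solve by successive substitution. Start with x ≡ 6 (mod 47).
  Combine with x ≡ 11 (mod 12): write x = 6 + 47·t and require 6 + 47·t ≡ 11 (mod 12), i.e. 47·t ≡ 11 − 6 ≡ 5 (mod 12). Since 47^(−1) ≡ 11 (mod 12) (47 ≡ 11 (mod 12)), t ≡ 11·5 ≡ 7 (mod 12). So x ≡ 6 + 47·7 = 335 (mod 564).
Unique solution in [0, 564): x = 335.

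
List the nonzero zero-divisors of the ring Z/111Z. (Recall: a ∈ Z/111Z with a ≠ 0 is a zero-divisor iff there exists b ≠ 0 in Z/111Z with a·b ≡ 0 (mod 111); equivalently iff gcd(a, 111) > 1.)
nonzero zero-divisors of Z/111Z = {3, 6, 9, 12, 15, 18, 21, 24, 27, 30, 33, 36, 37, 39, 42, 45, 48, 51, 54, 57, 60, 63, 66, 69, 72, 74, 75, 78, 81, 84, 87, 90, 93, 96, 99, 102, 105, 108}

An element a ∈ Z/111Z (with a ≠ 0) is a zero-divisor iff gcd(a, 111) > 1 (because a is a unit precisely when gcd(a, n) = 1, and in Z/nZ every nonzero, non-unit element is a zero-divisor). Scan a = 1, ..., 110 and keep those with gcd(a, 111) > 1:
  gcd(3, 111) = 3, gcd(6, 111) = 3, gcd(9, 111) = 3, gcd(12, 111) = 3, gcd(15, 111) = 3, gcd(18, 111) = 3, gcd(21, 111) = 3, gcd(24, 111) = 3, gcd(27, 111) = 3, gcd(30, 111) = 3, gcd(33, 111) = 3, gcd(36, 111) = 3, gcd(37, 111) = 37, gcd(39, 111) = 3, gcd(42, 111) = 3, gcd(45, 111) = 3, gcd(48, 111) = 3, gcd(51, 111) = 3, gcd(54, 111) = 3, gcd(57, 111) = 3, gcd(60, 111) = 3, gcd(63, 111) = 3, gcd(66, 111) = 3, gcd(69, 111) = 3, gcd(72, 111) = 3, gcd(74, 111) = 37, gcd(75, 111) = 3, gcd(78, 111) = 3, gcd(81, 111) = 3, gcd(84, 111) = 3, gcd(87, 111) = 3, gcd(90, 111) = 3, gcd(93, 111) = 3, gcd(96, 111) = 3, gcd(99, 111) = 3, gcd(102, 111) = 3, gcd(105, 111) = 3, gcd(108, 111) = 3.
All other a ∈ {1, ..., 110} have gcd(a, 111) = 1 and are units. So the nonzero zero-divisors are exactly the 38 values of a appearing in this scan.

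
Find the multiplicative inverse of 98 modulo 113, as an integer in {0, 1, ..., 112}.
Apply the extended Euclidean algorithm to (113, 98), tracking rows (r, s, t) with s·113 + t·98 = r. Each division r_prev = q·r_cur + r_new produces the new row as (previous row) − q·(current row):
  row A: (113, 1, 0)   [1·113 + 0·98 = 113]
  row B: (98, 0, 1)   [0·113 + 1·98 = 98]
  113 = 1·98 + 15   → row C = row A − 1·row B = (15, 1, −1)   [check: 1·113 − 1·98 = 15]
  98 = 6·15 + 8   → row D = row B − 6·row C = (8, −6, 7)   [check: −6·113 + 7·98 = 8]
  15 = 1·8 + 7   → row E = row C − 1·row D = (7, 7, −8)   [check: 7·113 − 8·98 = 7]
  8 = 1·7 + 1   → row F = row D − 1·row E = (1, −13, 15)   [check: −13·113 + 15·98 = 1]
  7 = 7·1 + 0   → remainder 0, stop. gcd = 1 (last nonzero row F).
The gcd is 1, so 98 is invertible mod 113. The last nonzero row gives −13·113 + 15·98 = 1, so t = 15. So 98^(−1) ≡ 15 (mod 113). Verify: 98 · 15 = 1470 ≡ 1 (mod 113). ✓

Final answer: 98^(−1) ≡ 15 (mod 113)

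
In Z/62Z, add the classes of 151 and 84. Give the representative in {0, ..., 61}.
49

Reduce the summands first: 151 ≡ 27, 84 ≡ 22 (mod 62), so 151 + 84 ≡ 27 + 22 (mod 62). 27 + 22 = 49; 49 = 0·62 + 49, so (151 + 84) mod 62 = 49.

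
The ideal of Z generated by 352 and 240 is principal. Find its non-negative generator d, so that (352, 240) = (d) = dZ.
(352, 240) = (16); d = 16

In the PID Z, (a, b) is generated by gcd(a, b). Compute gcd(352, 240) with the extended Euclidean algorithm, tracking rows (r, s, t) with s·352 + t·240 = r:
  row A: (352, 1, 0)   [1·352 + 0·240 = 352]
  row B: (240, 0, 1)   [0·352 + 1·240 = 240]
  352 = 1·240 + 112   → row C = row A − 1·row B = (112, 1, −1)   [check: 1·352 − 1·240 = 112]
  240 = 2·112 + 16   → row D = row B − 2·row C = (16, −2, 3)   [check: −2·352 + 3·240 = 16]
  112 = 7·16 + 0   → remainder 0, stop. gcd = 16 (last nonzero row D).
So gcd(352, 240) = 16, with Bézout identity −2·352 + 3·240 = 16. Containment (⊇): the Bézout identity exhibits 16 as an element of (352, 240), giving (16) ⊆ (352, 240). Containment (⊆): since 16 | 352 and 16 | 240 (352 = 16·22, 240 = 16·15), every Z-linear combination of 352 and 240 is divisible by 16, so (352, 240) ⊆ (16). Therefore (352, 240) = (16), d = 16.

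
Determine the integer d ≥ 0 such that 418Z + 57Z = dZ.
(418, 57) = (19); d = 19

In the PID Z, (a, b) is generated by gcd(a, b). Compute gcd(418, 57) with the extended Euclidean algorithm, tracking rows (r, s, t) with s·418 + t·57 = r:
  row A: (418, 1, 0)   [1·418 + 0·57 = 418]
  row B: (57, 0, 1)   [0·418 + 1·57 = 57]
  418 = 7·57 + 19   → row C = row A − 7·row B = (19, 1, −7)   [check: 1·418 − 7·57 = 19]
  57 = 3·19 + 0   → remainder 0, stop. gcd = 19 (last nonzero row C).
So gcd(418, 57) = 19, with Bézout identity 1·418 − 7·57 = 19. Containment (⊇): the Bézout identity exhibits 19 as an element of (418, 57), giving (19) ⊆ (418, 57). Containment (⊆): since 19 | 418 and 19 | 57 (418 = 19·22, 57 = 19·3), every Z-linear combination of 418 and 57 is divisible by 19, so (418, 57) ⊆ (19). Therefore (418, 57) = (19), d = 19.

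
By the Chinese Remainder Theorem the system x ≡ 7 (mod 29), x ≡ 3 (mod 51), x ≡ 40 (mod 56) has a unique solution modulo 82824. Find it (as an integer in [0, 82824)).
The moduli 29, 51, 56 are pairwise coprime, so by the CRT there is a unique solution mod 29·51·56 = 82824.
Solve by successive substitution. Start with x ≡ 7 (mod 29).
  Combine with x ≡ 3 (mod 51): write x = 7 + 29·t and require 7 + 29·t ≡ 3 (mod 51), i.e. 29·t ≡ 3 − 7 ≡ 47 (mod 51). Since 29^(−1) ≡ 44 (mod 51), t ≡ 44·47 ≡ 28 (mod 51). So x ≡ 7 + 29·28 = 819 (mod 1479).
  Combine with x ≡ 40 (mod 56): write x = 819 + 1479·t and require 819 + 1479·t ≡ 40 (mod 56), i.e. 1479·t ≡ 40 − 819 ≡ 5 (mod 56). Since 1479^(−1) ≡ 39 (mod 56) (1479 ≡ 23 (mod 56)), t ≡ 39·5 ≡ 27 (mod 56). So x ≡ 819 + 1479·27 = 40752 (mod 82824).
Unique solution in [0, 82824): x = 40752.

Final answer: x ≡ 40752 (mod 82824); the representative in [0, 82824) is 40752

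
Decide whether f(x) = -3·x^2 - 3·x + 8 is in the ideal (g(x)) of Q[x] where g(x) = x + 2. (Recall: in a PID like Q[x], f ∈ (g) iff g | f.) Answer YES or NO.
In Q[x] the ideal (g) consists of all multiples of g, so f ∈ (g) iff g | f, i.e. iff the remainder of f on division by g is 0. Divide f by g (g is monic, so eliminate the leading term of the running remainder at each step):
  leading term -3·x^2: subtract (-3·x)·g(x) = -3·x^2 - 6·x, leaving 3·x + 8
  leading term 3·x: subtract (3)·g(x) = 3·x + 6, leaving 2
The remainder r(x) = 2 ≠ 0 (and deg r < deg g), so g ∤ f, i.e. f ∉ (g).

Final answer: NO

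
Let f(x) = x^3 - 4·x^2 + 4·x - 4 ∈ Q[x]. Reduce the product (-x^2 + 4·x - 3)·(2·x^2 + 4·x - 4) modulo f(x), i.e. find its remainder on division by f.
First multiply in Q[x] without reducing: a · b = -2·x^4 + 4·x^3 + 14·x^2 - 28·x + 12. Now divide by f(x) = x^3 - 4·x^2 + 4·x - 4, eliminating the leading term at each step:
  leading term -2·x^4: subtract (-2·x)·f(x) = -2·x^4 + 8·x^3 - 8·x^2 + 8·x, leaving -4·x^3 + 22·x^2 - 36·x + 12
  leading term -4·x^3: subtract (-4)·f(x) = -4·x^3 + 16·x^2 - 16·x + 16, leaving 6·x^2 - 20·x - 4
The degree is now < 3, so this is the remainder. Hence a · b ≡ 6·x^2 - 20·x - 4 in Q[x]/(f).

Final answer: a · b ≡ 6·x^2 - 20·x - 4 (mod f(x))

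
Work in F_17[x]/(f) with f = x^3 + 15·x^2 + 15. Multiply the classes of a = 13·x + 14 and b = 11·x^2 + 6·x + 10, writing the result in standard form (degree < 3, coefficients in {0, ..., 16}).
Multiply as integer polynomials: a · b = 143·x^3 + 232·x^2 + 214·x + 140. Reducing coefficients mod 17: a · b ≡ 7·x^3 + 11·x^2 + 10·x + 4. Now divide by f(x) = x^3 + 15·x^2 + 15 in F_17[x], eliminating the leading term at each step:
  leading term 7·x^3: subtract (7)·f(x) = 7·x^3 + 3·x^2 + 3, leaving 8·x^2 + 10·x + 1 (coefficients mod 17)
The degree is now < 3, so this is the remainder. Hence a · b ≡ 8·x^2 + 10·x + 1 in F_17[x]/(f).

Final answer: a · b ≡ 8·x^2 + 10·x + 1 (mod f(x))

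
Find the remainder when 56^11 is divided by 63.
Use repeated squaring. Binary(11) = 1011. Walk through the bits of the exponent 11 left-to-right: at each bit after the leading one, square the running value, then multiply by 56 if the bit is 1 (always reducing mod 63):
  bit 1 = 1 (leading): start with 56.
  bit 2 = 0: square 56^2 = 3136 ≡ 49 (mod 63).
  bit 3 = 1: square 49^2 = 2401 ≡ 7; bit is 1, so multiply 7·56 = 392 ≡ 14 (mod 63).
  bit 4 = 1: square 14^2 = 196 ≡ 7; bit is 1, so multiply 7·56 = 392 ≡ 14 (mod 63).
Final value: 56^11 ≡ 14 (mod 63).

Final answer: 14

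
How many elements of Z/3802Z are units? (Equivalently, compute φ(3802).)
An element a ∈ Z/3802Z is a unit iff gcd(a, 3802) = 1, so the number of units is φ(3802). φ is multiplicative, with φ(p^e) = p^e − p^(e−1). Factorise 3802 = 2 · 1901. Then
  φ(3802) = (2 − 1) · (1901 − 1) = 1 · 1900 = 1900.

Final answer: Z/3802Z has φ(3802) = 1900 units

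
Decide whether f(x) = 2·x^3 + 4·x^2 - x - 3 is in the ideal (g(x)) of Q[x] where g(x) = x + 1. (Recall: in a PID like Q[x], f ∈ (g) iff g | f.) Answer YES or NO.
In Q[x] the ideal (g) consists of all multiples of g, so f ∈ (g) iff g | f, i.e. iff the remainder of f on division by g is 0. Divide f by g (g is monic, so eliminate the leading term of the running remainder at each step):
  leading term 2·x^3: subtract (2·x^2)·g(x) = 2·x^3 + 2·x^2, leaving 2·x^2 - x - 3
  leading term 2·x^2: subtract (2·x)·g(x) = 2·x^2 + 2·x, leaving -3·x - 3
  leading term -3·x: subtract (-3)·g(x) = -3·x - 3, leaving 0
The remainder is 0, so f(x) = g(x) · h(x) with h(x) = 2·x^2 + 2·x - 3. Hence g | f, i.e. f ∈ (g).

Final answer: YES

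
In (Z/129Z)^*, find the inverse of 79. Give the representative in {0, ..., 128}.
Apply the extended Euclidean algorithm to (129, 79), tracking rows (r, s, t) with s·129 + t·79 = r. Each division r_prev = q·r_cur + r_new produces the new row as (previous row) − q·(current row):
  row A: (129, 1, 0)   [1·129 + 0·79 = 129]
  row B: (79, 0, 1)   [0·129 + 1·79 = 79]
  129 = 1·79 + 50   → row C = row A − 1·row B = (50, 1, −1)   [check: 1·129 − 1·79 = 50]
  79 = 1·50 + 29   → row D = row B − 1·row C = (29, −1, 2)   [check: −1·129 + 2·79 = 29]
  50 = 1·29 + 21   → row E = row C − 1·row D = (21, 2, −3)   [check: 2·129 − 3·79 = 21]
  29 = 1·21 + 8   → row F = row D − 1·row E = (8, −3, 5)   [check: −3·129 + 5·79 = 8]
  21 = 2·8 + 5   → row G = row E − 2·row F = (5, 8, −13)   [check: 8·129 − 13·79 = 5]
  8 = 1·5 + 3   → row H = row F − 1·row G = (3, −11, 18)   [check: −11·129 + 18·79 = 3]
  5 = 1·3 + 2   → row I = row G − 1·row H = (2, 19, −31)   [check: 19·129 − 31·79 = 2]
  3 = 1·2 + 1   → row J = row H − 1·row I = (1, −30, 49)   [check: −30·129 + 49·79 = 1]
  2 = 2·1 + 0   → remainder 0, stop. gcd = 1 (last nonzero row J).
The gcd is 1, so 79 is invertible mod 129. The last nonzero row gives −30·129 + 49·79 = 1, so t = 49. So 79^(−1) ≡ 49 (mod 129). Verify: 79 · 49 = 3871 ≡ 1 (mod 129). ✓

Final answer: 79^(−1) ≡ 49 (mod 129)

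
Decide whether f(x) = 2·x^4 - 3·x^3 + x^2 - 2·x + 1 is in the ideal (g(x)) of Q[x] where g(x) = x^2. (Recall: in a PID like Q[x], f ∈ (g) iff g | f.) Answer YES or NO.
NO

In Q[x] the ideal (g) consists of all multiples of g, so f ∈ (g) iff g | f, i.e. iff the remainder of f on division by g is 0. Divide f by g (g is monic, so eliminate the leading term of the running remainder at each step):
  leading term 2·x^4: subtract (2·x^2)·g(x) = 2·x^4, leaving -3·x^3 + x^2 - 2·x + 1
  leading term -3·x^3: subtract (-3·x)·g(x) = -3·x^3, leaving x^2 - 2·x + 1
  leading term x^2: subtract (1)·g(x) = x^2, leaving 1 - 2·x
The remainder r(x) = 1 - 2·x ≠ 0 (and deg r < deg g), so g ∤ f, i.e. f ∉ (g).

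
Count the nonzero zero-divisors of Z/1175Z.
Z/1175Z has 254 nonzero zero-divisors

In Z/1175Z each nonzero element is either a unit (gcd with 1175 is 1) or a zero-divisor (gcd > 1). The number of units is φ(1175): factorise 1175 = 5^2 · 47, so φ(1175) = (5^2 − 5^1) · (47 − 1) = 20 · 46 = 920. The nonzero elements number 1175 − 1 = 1174. Hence the nonzero zero-divisors number 1174 − 920 = 254.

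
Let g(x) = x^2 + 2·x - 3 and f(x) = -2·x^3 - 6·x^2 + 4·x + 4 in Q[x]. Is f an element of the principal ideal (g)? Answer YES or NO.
NO

In Q[x] the ideal (g) consists of all multiples of g, so f ∈ (g) iff g | f, i.e. iff the remainder of f on division by g is 0. Divide f by g (g is monic, so eliminate the leading term of the running remainder at each step):
  leading term -2·x^3: subtract (-2·x)·g(x) = -2·x^3 - 4·x^2 + 6·x, leaving -2·x^2 - 2·x + 4
  leading term -2·x^2: subtract (-2)·g(x) = -2·x^2 - 4·x + 6, leaving 2·x - 2
The remainder r(x) = 2·x - 2 ≠ 0 (and deg r < deg g), so g ∤ f, i.e. f ∉ (g).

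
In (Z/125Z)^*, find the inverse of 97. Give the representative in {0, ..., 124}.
97^(−1) ≡ 58 (mod 125)

Apply the extended Euclidean algorithm to (125, 97), tracking rows (r, s, t) with s·125 + t·97 = r. Each division r_prev = q·r_cur + r_new produces the new row as (previous row) − q·(current row):
  row A: (125, 1, 0)   [1·125 + 0·97 = 125]
  row B: (97, 0, 1)   [0·125 + 1·97 = 97]
  125 = 1·97 + 28   → row C = row A − 1·row B = (28, 1, −1)   [check: 1·125 − 1·97 = 28]
  97 = 3·28 + 13   → row D = row B − 3·row C = (13, −3, 4)   [check: −3·125 + 4·97 = 13]
  28 = 2·13 + 2   → row E = row C − 2·row D = (2, 7, −9)   [check: 7·125 − 9·97 = 2]
  13 = 6·2 + 1   → row F = row D − 6·row E = (1, −45, 58)   [check: −45·125 + 58·97 = 1]
  2 = 2·1 + 0   → remainder 0, stop. gcd = 1 (last nonzero row F).
The gcd is 1, so 97 is invertible mod 125. The last nonzero row gives −45·125 + 58·97 = 1, so t = 58. So 97^(−1) ≡ 58 (mod 125). Verify: 97 · 58 = 5626 ≡ 1 (mod 125). ✓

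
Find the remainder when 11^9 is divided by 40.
Use repeated squaring. Binary(9) = 1001. Walk through the bits of the exponent 9 left-to-right: at each bit after the leading one, square the running value, then multiply by 11 if the bit is 1 (always reducing mod 40):
  bit 1 = 1 (leading): start with 11.
  bit 2 = 0: square 11^2 = 121 ≡ 1 (mod 40).
  bit 3 = 0: square 1^2 = 1 (mod 40).
  bit 4 = 1: square 1^2 = 1; bit is 1, so multiply 1·11 = 11 (mod 40).
Final value: 11^9 ≡ 11 (mod 40).

Final answer: 11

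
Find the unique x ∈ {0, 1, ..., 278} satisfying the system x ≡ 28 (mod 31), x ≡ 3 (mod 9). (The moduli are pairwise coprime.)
x ≡ 183 (mod 279); the representative in [0, 279) is 183

The moduli 31, 9 are pairwise coprime, so by the CRT there is a unique solution mod 31·9 = 279.
Solve by successive substitution. Start with x ≡ 28 (mod 31).
  Combine with x ≡ 3 (mod 9): write x = 28 + 31·t and require 28 + 31·t ≡ 3 (mod 9), i.e. 31·t ≡ 3 − 28 ≡ 2 (mod 9). Since 31^(−1) ≡ 7 (mod 9) (31 ≡ 4 (mod 9)), t ≡ 7·2 ≡ 5 (mod 9). So x ≡ 28 + 31·5 = 183 (mod 279).
Unique solution in [0, 279): x = 183.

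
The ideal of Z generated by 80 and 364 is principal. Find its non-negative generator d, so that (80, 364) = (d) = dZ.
(80, 364) = (4); d = 4

In the PID Z, (a, b) is generated by gcd(a, b). Compute gcd(364, 80) with the extended Euclidean algorithm, tracking rows (r, s, t) with s·364 + t·80 = r:
  row A: (364, 1, 0)   [1·364 + 0·80 = 364]
  row B: (80, 0, 1)   [0·364 + 1·80 = 80]
  364 = 4·80 + 44   → row C = row A − 4·row B = (44, 1, −4)   [check: 1·364 − 4·80 = 44]
  80 = 1·44 + 36   → row D = row B − 1·row C = (36, −1, 5)   [check: −1·364 + 5·80 = 36]
  44 = 1·36 + 8   → row E = row C − 1·row D = (8, 2, −9)   [check: 2·364 − 9·80 = 8]
  36 = 4·8 + 4   → row F = row D − 4·row E = (4, −9, 41)   [check: −9·364 + 41·80 = 4]
  8 = 2·4 + 0   → remainder 0, stop. gcd = 4 (last nonzero row F).
So gcd(80, 364) = 4, with Bézout identity −9·364 + 41·80 = 4. Containment (⊇): the Bézout identity exhibits 4 as an element of (80, 364), giving (4) ⊆ (80, 364). Containment (⊆): since 4 | 80 and 4 | 364 (80 = 4·20, 364 = 4·91), every Z-linear combination of 80 and 364 is divisible by 4, so (80, 364) ⊆ (4). Therefore (80, 364) = (4), d = 4.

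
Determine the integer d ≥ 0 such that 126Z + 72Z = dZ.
(126, 72) = (18); d = 18

In the PID Z, (a, b) is generated by gcd(a, b). Compute gcd(126, 72) with the extended Euclidean algorithm, tracking rows (r, s, t) with s·126 + t·72 = r:
  row A: (126, 1, 0)   [1·126 + 0·72 = 126]
  row B: (72, 0, 1)   [0·126 + 1·72 = 72]
  126 = 1·72 + 54   → row C = row A − 1·row B = (54, 1, −1)   [check: 1·126 − 1·72 = 54]
  72 = 1·54 + 18   → row D = row B − 1·row C = (18, −1, 2)   [check: −1·126 + 2·72 = 18]
  54 = 3·18 + 0   → remainder 0, stop. gcd = 18 (last nonzero row D).
So gcd(126, 72) = 18, with Bézout identity −1·126 + 2·72 = 18. Containment (⊇): the Bézout identity exhibits 18 as an element of (126, 72), giving (18) ⊆ (126, 72). Containment (⊆): since 18 | 126 and 18 | 72 (126 = 18·7, 72 = 18·4), every Z-linear combination of 126 and 72 is divisible by 18, so (126, 72) ⊆ (18). Therefore (126, 72) = (18), d = 18.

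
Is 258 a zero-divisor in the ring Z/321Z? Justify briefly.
gcd(258, 321) = 3 > 1, so 258 is not a unit in Z/321Z. In Z/nZ every nonzero non-unit is a zero-divisor: explicitly, take b = 321/gcd = 107 ≠ 0 (mod 321); then 258·107 = 27606 = 86·321, i.e. 258·107 ≡ 0 (mod 321). So 258 is a zero-divisor.

Final answer: YES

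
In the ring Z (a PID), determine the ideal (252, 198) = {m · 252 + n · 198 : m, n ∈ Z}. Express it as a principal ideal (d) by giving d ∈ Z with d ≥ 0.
In the PID Z, (a, b) is generated by gcd(a, b). Compute gcd(252, 198) with the extended Euclidean algorithm, tracking rows (r, s, t) with s·252 + t·198 = r:
  row A: (252, 1, 0)   [1·252 + 0·198 = 252]
  row B: (198, 0, 1)   [0·252 + 1·198 = 198]
  252 = 1·198 + 54   → row C = row A − 1·row B = (54, 1, −1)   [check: 1·252 − 1·198 = 54]
  198 = 3·54 + 36   → row D = row B − 3·row C = (36, −3, 4)   [check: −3·252 + 4·198 = 36]
  54 = 1·36 + 18   → row E = row C − 1·row D = (18, 4, −5)   [check: 4·252 − 5·198 = 18]
  36 = 2·18 + 0   → remainder 0, stop. gcd = 18 (last nonzero row E).
So gcd(252, 198) = 18, with Bézout identity 4·252 − 5·198 = 18. Containment (⊇): the Bézout identity exhibits 18 as an element of (252, 198), giving (18) ⊆ (252, 198). Containment (⊆): since 18 | 252 and 18 | 198 (252 = 18·14, 198 = 18·11), every Z-linear combination of 252 and 198 is divisible by 18, so (252, 198) ⊆ (18). Therefore (252, 198) = (18), d = 18.

Final answer: (252, 198) = (18); d = 18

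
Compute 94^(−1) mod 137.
94^(−1) ≡ 86 (mod 137)

Apply the extended Euclidean algorithm to (137, 94), tracking rows (r, s, t) with s·137 + t·94 = r. Each division r_prev = q·r_cur + r_new produces the new row as (previous row) − q·(current row):
  row A: (137, 1, 0)   [1·137 + 0·94 = 137]
  row B: (94, 0, 1)   [0·137 + 1·94 = 94]
  137 = 1·94 + 43   → row C = row A − 1·row B = (43, 1, −1)   [check: 1·137 − 1·94 = 43]
  94 = 2·43 + 8   → row D = row B − 2·row C = (8, −2, 3)   [check: −2·137 + 3·94 = 8]
  43 = 5·8 + 3   → row E = row C − 5·row D = (3, 11, −16)   [check: 11·137 − 16·94 = 3]
  8 = 2·3 + 2   → row F = row D − 2·row E = (2, −24, 35)   [check: −24·137 + 35·94 = 2]
  3 = 1·2 + 1   → row G = row E − 1·row F = (1, 35, −51)   [check: 35·137 − 51·94 = 1]
  2 = 2·1 + 0   → remainder 0, stop. gcd = 1 (last nonzero row G).
The gcd is 1, so 94 is invertible mod 137. The last nonzero row gives 35·137 − 51·94 = 1, so t = −51. So 94^(−1) ≡ −51 ≡ 86 (mod 137). Verify: 94 · 86 = 8084 ≡ 1 (mod 137). ✓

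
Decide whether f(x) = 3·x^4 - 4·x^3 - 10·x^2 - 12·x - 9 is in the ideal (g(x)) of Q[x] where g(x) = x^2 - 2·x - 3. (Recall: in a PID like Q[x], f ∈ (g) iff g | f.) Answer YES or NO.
In Q[x] the ideal (g) consists of all multiples of g, so f ∈ (g) iff g | f, i.e. iff the remainder of f on division by g is 0. Divide f by g (g is monic, so eliminate the leading term of the running remainder at each step):
  leading term 3·x^4: subtract (3·x^2)·g(x) = 3·x^4 - 6·x^3 - 9·x^2, leaving 2·x^3 - x^2 - 12·x - 9
  leading term 2·x^3: subtract (2·x)·g(x) = 2·x^3 - 4·x^2 - 6·x, leaving 3·x^2 - 6·x - 9
  leading term 3·x^2: subtract (3)·g(x) = 3·x^2 - 6·x - 9, leaving 0
The remainder is 0, so f(x) = g(x) · h(x) with h(x) = 3·x^2 + 2·x + 3. Hence g | f, i.e. f ∈ (g).

Final answer: YES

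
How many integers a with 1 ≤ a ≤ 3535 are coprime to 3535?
2400

The number of a ∈ {1, ..., 3535} with gcd(a, 3535) = 1 is by definition Euler's totient φ(3535). φ is multiplicative, with φ(p^e) = p^e − p^(e−1). Factorise 3535 = 5 · 7 · 101. Then
  φ(3535) = (5 − 1) · (7 − 1) · (101 − 1) = 4 · 6 · 100 = 2400.
So there are 2400 such integers.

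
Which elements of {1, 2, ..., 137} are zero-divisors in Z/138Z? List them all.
nonzero zero-divisors of Z/138Z = {2, 3, 4, 6, 8, 9, 10, 12, 14, 15, 16, 18, 20, 21, 22, 23, 24, 26, 27, 28, 30, 32, 33, 34, 36, 38, 39, 40, 42, 44, 45, 46, 48, 50, 51, 52, 54, 56, 57, 58, 60, 62, 63, 64, 66, 68, 69, 70, 72, 74, 75, 76, 78, 80, 81, 82, 84, 86, 87, 88, 90, 92, 93, 94, 96, 98, 99, 100, 102, 104, 105, 106, 108, 110, 111, 112, 114, 115, 116, 117, 118, 120, 122, 123, 124, 126, 128, 129, 130, 132, 134, 135, 136}

An element a ∈ Z/138Z (with a ≠ 0) is a zero-divisor iff gcd(a, 138) > 1 (because a is a unit precisely when gcd(a, n) = 1, and in Z/nZ every nonzero, non-unit element is a zero-divisor). Scan a = 1, ..., 137 and keep those with gcd(a, 138) > 1:
  gcd(2, 138) = 2, gcd(3, 138) = 3, gcd(4, 138) = 2, gcd(6, 138) = 6, gcd(8, 138) = 2, gcd(9, 138) = 3, gcd(10, 138) = 2, gcd(12, 138) = 6, gcd(14, 138) = 2, gcd(15, 138) = 3, gcd(16, 138) = 2, gcd(18, 138) = 6, gcd(20, 138) = 2, gcd(21, 138) = 3, gcd(22, 138) = 2, gcd(23, 138) = 23, gcd(24, 138) = 6, gcd(26, 138) = 2, gcd(27, 138) = 3, gcd(28, 138) = 2, gcd(30, 138) = 6, gcd(32, 138) = 2, gcd(33, 138) = 3, gcd(34, 138) = 2, gcd(36, 138) = 6, gcd(38, 138) = 2, gcd(39, 138) = 3, gcd(40, 138) = 2, gcd(42, 138) = 6, gcd(44, 138) = 2, gcd(45, 138) = 3, gcd(46, 138) = 46, gcd(48, 138) = 6, gcd(50, 138) = 2, gcd(51, 138) = 3, gcd(52, 138) = 2, gcd(54, 138) = 6, gcd(56, 138) = 2, gcd(57, 138) = 3, gcd(58, 138) = 2, gcd(60, 138) = 6, gcd(62, 138) = 2, gcd(63, 138) = 3, gcd(64, 138) = 2, gcd(66, 138) = 6, gcd(68, 138) = 2, gcd(69, 138) = 69, gcd(70, 138) = 2, gcd(72, 138) = 6, gcd(74, 138) = 2, gcd(75, 138) = 3, gcd(76, 138) = 2, gcd(78, 138) = 6, gcd(80, 138) = 2, gcd(81, 138) = 3, gcd(82, 138) = 2, gcd(84, 138) = 6, gcd(86, 138) = 2, gcd(87, 138) = 3, gcd(88, 138) = 2, gcd(90, 138) = 6, gcd(92, 138) = 46, gcd(93, 138) = 3, gcd(94, 138) = 2, gcd(96, 138) = 6, gcd(98, 138) = 2, gcd(99, 138) = 3, gcd(100, 138) = 2, gcd(102, 138) = 6, gcd(104, 138) = 2, gcd(105, 138) = 3, gcd(106, 138) = 2, gcd(108, 138) = 6, gcd(110, 138) = 2, gcd(111, 138) = 3, gcd(112, 138) = 2, gcd(114, 138) = 6, gcd(115, 138) = 23, gcd(116, 138) = 2, gcd(117, 138) = 3, gcd(118, 138) = 2, gcd(120, 138) = 6, gcd(122, 138) = 2, gcd(123, 138) = 3, gcd(124, 138) = 2, gcd(126, 138) = 6, gcd(128, 138) = 2, gcd(129, 138) = 3, gcd(130, 138) = 2, gcd(132, 138) = 6, gcd(134, 138) = 2, gcd(135, 138) = 3, gcd(136, 138) = 2.
All other a ∈ {1, ..., 137} have gcd(a, 138) = 1 and are units. So the nonzero zero-divisors are exactly the 93 values of a appearing in this scan.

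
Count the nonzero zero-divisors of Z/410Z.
Z/410Z has 249 nonzero zero-divisors

In Z/410Z each nonzero element is either a unit (gcd with 410 is 1) or a zero-divisor (gcd > 1). The number of units is φ(410): factorise 410 = 2 · 5 · 41, so φ(410) = (2 − 1) · (5 − 1) · (41 − 1) = 1 · 4 · 40 = 160. The nonzero elements number 410 − 1 = 409. Hence the nonzero zero-divisors number 409 − 160 = 249.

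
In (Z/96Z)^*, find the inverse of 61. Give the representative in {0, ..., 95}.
Apply the extended Euclidean algorithm to (96, 61), tracking rows (r, s, t) with s·96 + t·61 = r. Each division r_prev = q·r_cur + r_new produces the new row as (previous row) − q·(current row):
  row A: (96, 1, 0)   [1·96 + 0·61 = 96]
  row B: (61, 0, 1)   [0·96 + 1·61 = 61]
  96 = 1·61 + 35   → row C = row A − 1·row B = (35, 1, −1)   [check: 1·96 − 1·61 = 35]
  61 = 1·35 + 26   → row D = row B − 1·row C = (26, −1, 2)   [check: −1·96 + 2·61 = 26]
  35 = 1·26 + 9   → row E = row C − 1·row D = (9, 2, −3)   [check: 2·96 − 3·61 = 9]
  26 = 2·9 + 8   → row F = row D − 2·row E = (8, −5, 8)   [check: −5·96 + 8·61 = 8]
  9 = 1·8 + 1   → row G = row E − 1·row F = (1, 7, −11)   [check: 7·96 − 11·61 = 1]
  8 = 8·1 + 0   → remainder 0, stop. gcd = 1 (last nonzero row G).
The gcd is 1, so 61 is invertible mod 96. The last nonzero row gives 7·96 − 11·61 = 1, so t = −11. So 61^(−1) ≡ −11 ≡ 85 (mod 96). Verify: 61 · 85 = 5185 ≡ 1 (mod 96). ✓

Final answer: 61^(−1) ≡ 85 (mod 96)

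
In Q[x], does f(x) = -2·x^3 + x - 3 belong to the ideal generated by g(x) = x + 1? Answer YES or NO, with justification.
NO

In Q[x] the ideal (g) consists of all multiples of g, so f ∈ (g) iff g | f, i.e. iff the remainder of f on division by g is 0. Divide f by g (g is monic, so eliminate the leading term of the running remainder at each step):
  leading term -2·x^3: subtract (-2·x^2)·g(x) = -2·x^3 - 2·x^2, leaving 2·x^2 + x - 3
  leading term 2·x^2: subtract (2·x)·g(x) = 2·x^2 + 2·x, leaving -x - 3
  leading term -x: subtract (-1)·g(x) = -x - 1, leaving -2
The remainder r(x) = -2 ≠ 0 (and deg r < deg g), so g ∤ f, i.e. f ∉ (g).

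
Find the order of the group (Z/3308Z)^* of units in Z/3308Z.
|(Z/3308Z)^*| = 1652

(Z/3308Z)^* consists of the classes a with gcd(a, 3308) = 1, so its order is φ(3308). φ is multiplicative, with φ(p^e) = p^e − p^(e−1). Factorise 3308 = 2^2 · 827. Then
  φ(3308) = (2^2 − 2^1) · (827 − 1) = 2 · 826 = 1652.
Thus |(Z/3308Z)^*| = 1652.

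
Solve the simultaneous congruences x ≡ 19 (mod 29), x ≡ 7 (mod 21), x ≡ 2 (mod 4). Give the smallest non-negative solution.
x ≡ 1498 (mod 2436); the representative in [0, 2436) is 1498

The moduli 29, 21, 4 are pairwise coprime, so by the CRT there is a unique solution mod 29·21·4 = 2436.
Solve by successive substitution. Start with x ≡ 19 (mod 29).
  Combine with x ≡ 7 (mod 21): write x = 19 + 29·t and require 19 + 29·t ≡ 7 (mod 21), i.e. 29·t ≡ 7 − 19 ≡ 9 (mod 21). Since 29^(−1) ≡ 8 (mod 21) (29 ≡ 8 (mod 21)), t ≡ 8·9 ≡ 9 (mod 21). So x ≡ 19 + 29·9 = 280 (mod 609).
  Combine with x ≡ 2 (mod 4): write x = 280 + 609·t and require 280 + 609·t ≡ 2 (mod 4), i.e. 609·t ≡ 2 − 280 ≡ 2 (mod 4). Since 609^(−1) ≡ 1 (mod 4) (609 ≡ 1 (mod 4)), t ≡ 1·2 ≡ 2 (mod 4). So x ≡ 280 + 609·2 = 1498 (mod 2436).
Unique solution in [0, 2436): x = 1498.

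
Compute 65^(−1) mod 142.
65^(−1) ≡ 59 (mod 142)

Apply the extended Euclidean algorithm to (142, 65), tracking rows (r, s, t) with s·142 + t·65 = r. Each division r_prev = q·r_cur + r_new produces the new row as (previous row) − q·(current row):
  row A: (142, 1, 0)   [1·142 + 0·65 = 142]
  row B: (65, 0, 1)   [0·142 + 1·65 = 65]
  142 = 2·65 + 12   → row C = row A − 2·row B = (12, 1, −2)   [check: 1·142 − 2·65 = 12]
  65 = 5·12 + 5   → row D = row B − 5·row C = (5, −5, 11)   [check: −5·142 + 11·65 = 5]
  12 = 2·5 + 2   → row E = row C − 2·row D = (2, 11, −24)   [check: 11·142 − 24·65 = 2]
  5 = 2·2 + 1   → row F = row D − 2·row E = (1, −27, 59)   [check: −27·142 + 59·65 = 1]
  2 = 2·1 + 0   → remainder 0, stop. gcd = 1 (last nonzero row F).
The gcd is 1, so 65 is invertible mod 142. The last nonzero row gives −27·142 + 59·65 = 1, so t = 59. So 65^(−1) ≡ 59 (mod 142). Verify: 65 · 59 = 3835 ≡ 1 (mod 142). ✓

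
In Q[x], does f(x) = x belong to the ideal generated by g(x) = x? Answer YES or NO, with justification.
In Q[x] the ideal (g) consists of all multiples of g, so f ∈ (g) iff g | f, i.e. iff the remainder of f on division by g is 0. Divide f by g (g is monic, so eliminate the leading term of the running remainder at each step):
  leading term x: subtract (1)·g(x) = x, leaving 0
The remainder is 0, so f(x) = g(x) · h(x) with h(x) = 1. Hence g | f, i.e. f ∈ (g).

Final answer: YES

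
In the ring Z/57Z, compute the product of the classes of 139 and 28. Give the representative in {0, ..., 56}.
Reduce the factors first: 139 ≡ 25 (mod 57), so 139 · 28 ≡ 25 · 28 (mod 57). 25 · 28 = 700. Dividing by 57: 700 = 12·57 + 16. So (139 · 28) mod 57 = 16.

Final answer: 16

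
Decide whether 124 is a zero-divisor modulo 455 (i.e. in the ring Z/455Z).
NO

gcd(124, 455) = 1, so 124 is a unit in Z/455Z (it has a multiplicative inverse). A unit cannot be a zero-divisor: if 124·b ≡ 0 then multiplying both sides by 124^(−1) gives b ≡ 0. So 124 is not a zero-divisor.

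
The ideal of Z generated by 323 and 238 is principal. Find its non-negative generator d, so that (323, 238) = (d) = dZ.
In the PID Z, (a, b) is generated by gcd(a, b). Compute gcd(323, 238) with the extended Euclidean algorithm, tracking rows (r, s, t) with s·323 + t·238 = r:
  row A: (323, 1, 0)   [1·323 + 0·238 = 323]
  row B: (238, 0, 1)   [0·323 + 1·238 = 238]
  323 = 1·238 + 85   → row C = row A − 1·row B = (85, 1, −1)   [check: 1·323 − 1·238 = 85]
  238 = 2·85 + 68   → row D = row B − 2·row C = (68, −2, 3)   [check: −2·323 + 3·238 = 68]
  85 = 1·68 + 17   → row E = row C − 1·row D = (17, 3, −4)   [check: 3·323 − 4·238 = 17]
  68 = 4·17 + 0   → remainder 0, stop. gcd = 17 (last nonzero row E).
So gcd(323, 238) = 17, with Bézout identity 3·323 − 4·238 = 17. Containment (⊇): the Bézout identity exhibits 17 as an element of (323, 238), giving (17) ⊆ (323, 238). Containment (⊆): since 17 | 323 and 17 | 238 (323 = 17·19, 238 = 17·14), every Z-linear combination of 323 and 238 is divisible by 17, so (323, 238) ⊆ (17). Therefore (323, 238) = (17), d = 17.

Final answer: (323, 238) = (17); d = 17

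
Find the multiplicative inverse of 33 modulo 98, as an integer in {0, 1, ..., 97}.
Apply the extended Euclidean algorithm to (98, 33), tracking rows (r, s, t) with s·98 + t·33 = r. Each division r_prev = q·r_cur + r_new produces the new row as (previous row) − q·(current row):
  row A: (98, 1, 0)   [1·98 + 0·33 = 98]
  row B: (33, 0, 1)   [0·98 + 1·33 = 33]
  98 = 2·33 + 32   → row C = row A − 2·row B = (32, 1, −2)   [check: 1·98 − 2·33 = 32]
  33 = 1·32 + 1   → row D = row B − 1·row C = (1, −1, 3)   [check: −1·98 + 3·33 = 1]
  32 = 32·1 + 0   → remainder 0, stop. gcd = 1 (last nonzero row D).
The gcd is 1, so 33 is invertible mod 98. The last nonzero row gives −1·98 + 3·33 = 1, so t = 3. So 33^(−1) ≡ 3 (mod 98). Verify: 33 · 3 = 99 ≡ 1 (mod 98). ✓

Final answer: 33^(−1) ≡ 3 (mod 98)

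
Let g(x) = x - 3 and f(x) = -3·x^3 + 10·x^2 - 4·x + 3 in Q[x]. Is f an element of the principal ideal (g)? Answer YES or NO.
In Q[x] the ideal (g) consists of all multiples of g, so f ∈ (g) iff g | f, i.e. iff the remainder of f on division by g is 0. Divide f by g (g is monic, so eliminate the leading term of the running remainder at each step):
  leading term -3·x^3: subtract (-3·x^2)·g(x) = -3·x^3 + 9·x^2, leaving x^2 - 4·x + 3
  leading term x^2: subtract (x)·g(x) = x^2 - 3·x, leaving 3 - x
  leading term -x: subtract (-1)·g(x) = 3 - x, leaving 0
The remainder is 0, so f(x) = g(x) · h(x) with h(x) = -3·x^2 + x - 1. Hence g | f, i.e. f ∈ (g).

Final answer: YES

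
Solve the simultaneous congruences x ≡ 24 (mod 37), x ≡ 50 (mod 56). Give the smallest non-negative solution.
The moduli 37, 56 are pairwise coprime, so by the CRT there is a unique solution mod 37·56 = 2072.
Solve by successive substitution. Start with x ≡ 24 (mod 37).
  Combine with x ≡ 50 (mod 56): write x = 24 + 37·t and require 24 + 37·t ≡ 50 (mod 56), i.e. 37·t ≡ 50 − 24 ≡ 26 (mod 56). Since 37^(−1) ≡ 53 (mod 56), t ≡ 53·26 ≡ 34 (mod 56). So x ≡ 24 + 37·34 = 1282 (mod 2072).
Unique solution in [0, 2072): x = 1282.

Final answer: x ≡ 1282 (mod 2072); the representative in [0, 2072) is 1282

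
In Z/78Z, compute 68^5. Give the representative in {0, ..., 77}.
Use repeated squaring. Binary(5) = 101. Walk through the bits of the exponent 5 left-to-right: at each bit after the leading one, square the running value, then multiply by 68 if the bit is 1 (always reducing mod 78):
  bit 1 = 1 (leading): start with 68.
  bit 2 = 0: square 68^2 = 4624 ≡ 22 (mod 78).
  bit 3 = 1: square 22^2 = 484 ≡ 16; bit is 1, so multiply 16·68 = 1088 ≡ 74 (mod 78).
Final value: 68^5 ≡ 74 (mod 78).

Final answer: 74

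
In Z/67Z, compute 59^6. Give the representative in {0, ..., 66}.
40

Use repeated squaring. Binary(6) = 110. Walk through the bits of the exponent 6 left-to-right: at each bit after the leading one, square the running value, then multiply by 59 if the bit is 1 (always reducing mod 67):
  bit 1 = 1 (leading): start with 59.
  bit 2 = 1: square 59^2 = 3481 ≡ 64; bit is 1, so multiply 64·59 = 3776 ≡ 24 (mod 67).
  bit 3 = 0: square 24^2 = 576 ≡ 40 (mod 67).
Final value: 59^6 ≡ 40 (mod 67).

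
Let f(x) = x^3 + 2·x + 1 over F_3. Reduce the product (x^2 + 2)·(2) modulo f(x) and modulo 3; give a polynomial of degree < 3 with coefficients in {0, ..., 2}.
Multiply as integer polynomials: a · b = 2·x^2 + 4. Reducing coefficients mod 3: a · b ≡ 2·x^2 + 1. This already has degree < 3, so no reduction by f is needed. Hence a · b ≡ 2·x^2 + 1 in F_3[x]/(f).

Final answer: a · b ≡ 2·x^2 + 1 (mod f(x))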